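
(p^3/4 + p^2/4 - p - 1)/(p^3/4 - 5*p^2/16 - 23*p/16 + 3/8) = 4*(p^2 - p - 2)/(4*p^2 - 13*p + 3)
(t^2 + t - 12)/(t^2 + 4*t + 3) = (t^2 + t - 12)/(t^2 + 4*t + 3)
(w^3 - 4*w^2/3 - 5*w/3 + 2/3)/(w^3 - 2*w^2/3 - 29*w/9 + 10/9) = 3*(w + 1)/(3*w + 5)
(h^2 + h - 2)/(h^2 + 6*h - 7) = (h + 2)/(h + 7)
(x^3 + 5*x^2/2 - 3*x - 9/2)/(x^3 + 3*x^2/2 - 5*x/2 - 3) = (x + 3)/(x + 2)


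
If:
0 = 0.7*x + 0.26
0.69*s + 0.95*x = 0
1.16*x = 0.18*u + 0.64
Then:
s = 0.51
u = -5.95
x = -0.37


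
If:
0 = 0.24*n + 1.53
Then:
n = -6.38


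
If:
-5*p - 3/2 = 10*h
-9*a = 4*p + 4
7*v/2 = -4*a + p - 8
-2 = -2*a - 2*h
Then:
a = 26/85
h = 59/85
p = -287/170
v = -53/17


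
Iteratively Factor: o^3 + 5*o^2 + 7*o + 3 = (o + 3)*(o^2 + 2*o + 1) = (o + 1)*(o + 3)*(o + 1)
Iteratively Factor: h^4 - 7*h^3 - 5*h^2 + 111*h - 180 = (h - 5)*(h^3 - 2*h^2 - 15*h + 36) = (h - 5)*(h - 3)*(h^2 + h - 12) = (h - 5)*(h - 3)^2*(h + 4)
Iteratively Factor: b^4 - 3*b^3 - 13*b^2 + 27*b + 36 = (b + 3)*(b^3 - 6*b^2 + 5*b + 12) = (b - 4)*(b + 3)*(b^2 - 2*b - 3) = (b - 4)*(b + 1)*(b + 3)*(b - 3)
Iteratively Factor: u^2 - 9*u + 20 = (u - 4)*(u - 5)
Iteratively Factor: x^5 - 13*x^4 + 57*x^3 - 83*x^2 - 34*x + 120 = (x - 2)*(x^4 - 11*x^3 + 35*x^2 - 13*x - 60) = (x - 5)*(x - 2)*(x^3 - 6*x^2 + 5*x + 12) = (x - 5)*(x - 3)*(x - 2)*(x^2 - 3*x - 4) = (x - 5)*(x - 3)*(x - 2)*(x + 1)*(x - 4)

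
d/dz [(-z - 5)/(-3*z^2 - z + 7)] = (3*z^2 + z - (z + 5)*(6*z + 1) - 7)/(3*z^2 + z - 7)^2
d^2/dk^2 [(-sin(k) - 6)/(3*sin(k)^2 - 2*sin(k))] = 3*(3*sin(k)^2 + 74*sin(k) - 42 - 100/sin(k) + 72/sin(k)^2 - 16/sin(k)^3)/(3*sin(k) - 2)^3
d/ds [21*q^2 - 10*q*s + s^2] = -10*q + 2*s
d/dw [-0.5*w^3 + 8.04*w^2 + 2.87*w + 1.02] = -1.5*w^2 + 16.08*w + 2.87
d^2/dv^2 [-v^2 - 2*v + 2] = -2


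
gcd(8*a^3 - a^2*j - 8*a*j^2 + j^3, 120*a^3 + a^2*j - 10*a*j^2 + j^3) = 8*a - j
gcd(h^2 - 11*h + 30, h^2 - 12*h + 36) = h - 6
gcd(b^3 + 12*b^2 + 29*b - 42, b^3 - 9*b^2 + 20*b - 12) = b - 1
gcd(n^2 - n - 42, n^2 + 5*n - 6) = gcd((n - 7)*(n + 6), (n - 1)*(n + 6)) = n + 6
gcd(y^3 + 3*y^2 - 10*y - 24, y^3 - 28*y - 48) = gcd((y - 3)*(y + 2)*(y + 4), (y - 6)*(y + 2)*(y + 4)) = y^2 + 6*y + 8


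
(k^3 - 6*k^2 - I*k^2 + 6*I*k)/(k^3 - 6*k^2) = (k - I)/k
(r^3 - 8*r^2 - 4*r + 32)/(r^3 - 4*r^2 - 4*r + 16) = (r - 8)/(r - 4)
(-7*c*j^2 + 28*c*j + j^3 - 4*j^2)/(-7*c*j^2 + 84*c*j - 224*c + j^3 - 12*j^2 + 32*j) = j/(j - 8)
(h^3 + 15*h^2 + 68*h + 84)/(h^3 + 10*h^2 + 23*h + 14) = (h + 6)/(h + 1)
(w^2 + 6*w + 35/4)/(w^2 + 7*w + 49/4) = (2*w + 5)/(2*w + 7)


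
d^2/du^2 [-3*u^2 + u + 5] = -6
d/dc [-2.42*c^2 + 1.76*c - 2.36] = 1.76 - 4.84*c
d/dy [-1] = 0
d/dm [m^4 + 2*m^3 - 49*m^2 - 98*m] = 4*m^3 + 6*m^2 - 98*m - 98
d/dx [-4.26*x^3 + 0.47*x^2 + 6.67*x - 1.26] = -12.78*x^2 + 0.94*x + 6.67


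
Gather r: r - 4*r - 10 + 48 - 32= 6 - 3*r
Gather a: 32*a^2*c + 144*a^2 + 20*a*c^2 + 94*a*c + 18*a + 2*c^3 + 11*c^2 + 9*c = a^2*(32*c + 144) + a*(20*c^2 + 94*c + 18) + 2*c^3 + 11*c^2 + 9*c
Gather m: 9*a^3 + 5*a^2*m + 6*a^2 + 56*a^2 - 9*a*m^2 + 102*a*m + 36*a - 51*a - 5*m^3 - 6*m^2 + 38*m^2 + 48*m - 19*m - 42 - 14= 9*a^3 + 62*a^2 - 15*a - 5*m^3 + m^2*(32 - 9*a) + m*(5*a^2 + 102*a + 29) - 56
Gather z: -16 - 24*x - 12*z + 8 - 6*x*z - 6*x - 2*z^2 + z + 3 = -30*x - 2*z^2 + z*(-6*x - 11) - 5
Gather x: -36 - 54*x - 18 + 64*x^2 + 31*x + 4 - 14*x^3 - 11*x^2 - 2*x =-14*x^3 + 53*x^2 - 25*x - 50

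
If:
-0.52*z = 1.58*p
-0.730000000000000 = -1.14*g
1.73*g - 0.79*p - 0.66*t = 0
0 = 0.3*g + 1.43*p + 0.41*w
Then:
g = 0.64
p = -0.329113924050633*z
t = 0.393939393939394*z + 1.67849548112706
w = 1.14788514973757*z - 0.468549422336329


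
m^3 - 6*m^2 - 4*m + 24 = (m - 6)*(m - 2)*(m + 2)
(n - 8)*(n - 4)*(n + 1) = n^3 - 11*n^2 + 20*n + 32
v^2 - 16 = (v - 4)*(v + 4)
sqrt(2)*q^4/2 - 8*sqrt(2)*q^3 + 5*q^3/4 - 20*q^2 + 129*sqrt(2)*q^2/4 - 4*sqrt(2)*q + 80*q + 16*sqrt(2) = (q/2 + sqrt(2)/2)*(q - 8)^2*(sqrt(2)*q + 1/2)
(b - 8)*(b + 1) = b^2 - 7*b - 8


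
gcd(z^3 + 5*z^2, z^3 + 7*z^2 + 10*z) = z^2 + 5*z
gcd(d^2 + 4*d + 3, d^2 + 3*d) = d + 3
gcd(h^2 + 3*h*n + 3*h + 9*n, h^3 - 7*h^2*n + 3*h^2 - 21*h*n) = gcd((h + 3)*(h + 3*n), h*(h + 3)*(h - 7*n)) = h + 3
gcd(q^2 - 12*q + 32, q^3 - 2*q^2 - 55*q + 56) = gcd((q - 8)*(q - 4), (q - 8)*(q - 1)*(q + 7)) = q - 8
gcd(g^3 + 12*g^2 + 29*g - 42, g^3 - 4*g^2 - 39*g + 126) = g + 6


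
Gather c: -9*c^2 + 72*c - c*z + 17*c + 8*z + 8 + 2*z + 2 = -9*c^2 + c*(89 - z) + 10*z + 10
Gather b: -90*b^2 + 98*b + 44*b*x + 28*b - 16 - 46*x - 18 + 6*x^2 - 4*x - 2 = -90*b^2 + b*(44*x + 126) + 6*x^2 - 50*x - 36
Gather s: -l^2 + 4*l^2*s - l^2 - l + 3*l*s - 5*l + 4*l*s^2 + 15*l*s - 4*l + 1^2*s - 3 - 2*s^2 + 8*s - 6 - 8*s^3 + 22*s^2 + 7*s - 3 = -2*l^2 - 10*l - 8*s^3 + s^2*(4*l + 20) + s*(4*l^2 + 18*l + 16) - 12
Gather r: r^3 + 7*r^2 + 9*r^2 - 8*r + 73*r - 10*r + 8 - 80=r^3 + 16*r^2 + 55*r - 72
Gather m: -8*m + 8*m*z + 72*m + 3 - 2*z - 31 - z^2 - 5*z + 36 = m*(8*z + 64) - z^2 - 7*z + 8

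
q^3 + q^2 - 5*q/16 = q*(q - 1/4)*(q + 5/4)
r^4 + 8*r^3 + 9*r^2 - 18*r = r*(r - 1)*(r + 3)*(r + 6)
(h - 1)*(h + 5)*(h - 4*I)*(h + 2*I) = h^4 + 4*h^3 - 2*I*h^3 + 3*h^2 - 8*I*h^2 + 32*h + 10*I*h - 40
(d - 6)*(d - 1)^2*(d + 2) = d^4 - 6*d^3 - 3*d^2 + 20*d - 12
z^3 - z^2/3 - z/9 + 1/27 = (z - 1/3)^2*(z + 1/3)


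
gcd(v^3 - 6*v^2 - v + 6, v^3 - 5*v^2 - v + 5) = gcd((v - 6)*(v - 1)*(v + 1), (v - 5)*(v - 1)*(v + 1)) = v^2 - 1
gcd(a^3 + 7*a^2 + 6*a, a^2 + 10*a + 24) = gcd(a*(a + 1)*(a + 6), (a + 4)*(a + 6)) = a + 6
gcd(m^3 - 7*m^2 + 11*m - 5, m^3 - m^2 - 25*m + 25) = m^2 - 6*m + 5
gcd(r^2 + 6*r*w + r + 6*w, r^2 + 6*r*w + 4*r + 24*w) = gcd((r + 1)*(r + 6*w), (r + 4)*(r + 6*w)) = r + 6*w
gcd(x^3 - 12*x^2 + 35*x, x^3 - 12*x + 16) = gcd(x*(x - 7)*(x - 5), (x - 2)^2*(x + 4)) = 1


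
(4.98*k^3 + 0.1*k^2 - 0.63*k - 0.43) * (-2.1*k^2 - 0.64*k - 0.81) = -10.458*k^5 - 3.3972*k^4 - 2.7748*k^3 + 1.2252*k^2 + 0.7855*k + 0.3483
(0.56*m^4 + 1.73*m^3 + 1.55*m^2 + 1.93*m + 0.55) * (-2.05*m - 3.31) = -1.148*m^5 - 5.4001*m^4 - 8.9038*m^3 - 9.087*m^2 - 7.5158*m - 1.8205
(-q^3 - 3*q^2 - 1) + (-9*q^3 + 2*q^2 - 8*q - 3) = -10*q^3 - q^2 - 8*q - 4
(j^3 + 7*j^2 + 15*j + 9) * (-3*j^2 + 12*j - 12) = -3*j^5 - 9*j^4 + 27*j^3 + 69*j^2 - 72*j - 108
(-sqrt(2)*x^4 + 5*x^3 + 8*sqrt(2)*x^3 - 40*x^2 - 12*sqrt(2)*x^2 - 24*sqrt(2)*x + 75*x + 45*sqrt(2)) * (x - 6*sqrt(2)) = -sqrt(2)*x^5 + 8*sqrt(2)*x^4 + 17*x^4 - 136*x^3 - 42*sqrt(2)*x^3 + 219*x^2 + 216*sqrt(2)*x^2 - 405*sqrt(2)*x + 288*x - 540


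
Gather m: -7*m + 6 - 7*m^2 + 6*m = -7*m^2 - m + 6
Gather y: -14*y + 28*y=14*y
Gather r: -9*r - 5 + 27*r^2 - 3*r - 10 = 27*r^2 - 12*r - 15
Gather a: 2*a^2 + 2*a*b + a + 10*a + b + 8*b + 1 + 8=2*a^2 + a*(2*b + 11) + 9*b + 9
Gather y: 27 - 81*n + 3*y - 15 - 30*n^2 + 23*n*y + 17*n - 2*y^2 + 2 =-30*n^2 - 64*n - 2*y^2 + y*(23*n + 3) + 14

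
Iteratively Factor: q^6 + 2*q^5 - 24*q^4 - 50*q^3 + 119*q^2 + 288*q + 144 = (q - 4)*(q^5 + 6*q^4 - 50*q^2 - 81*q - 36) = (q - 4)*(q + 1)*(q^4 + 5*q^3 - 5*q^2 - 45*q - 36) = (q - 4)*(q + 1)*(q + 3)*(q^3 + 2*q^2 - 11*q - 12) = (q - 4)*(q + 1)^2*(q + 3)*(q^2 + q - 12) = (q - 4)*(q + 1)^2*(q + 3)*(q + 4)*(q - 3)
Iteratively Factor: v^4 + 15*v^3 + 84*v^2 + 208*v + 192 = (v + 4)*(v^3 + 11*v^2 + 40*v + 48) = (v + 3)*(v + 4)*(v^2 + 8*v + 16) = (v + 3)*(v + 4)^2*(v + 4)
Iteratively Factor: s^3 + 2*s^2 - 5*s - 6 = (s + 1)*(s^2 + s - 6) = (s - 2)*(s + 1)*(s + 3)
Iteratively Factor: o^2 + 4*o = (o)*(o + 4)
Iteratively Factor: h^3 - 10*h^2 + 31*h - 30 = (h - 5)*(h^2 - 5*h + 6) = (h - 5)*(h - 2)*(h - 3)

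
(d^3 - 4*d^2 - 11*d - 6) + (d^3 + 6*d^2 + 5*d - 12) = 2*d^3 + 2*d^2 - 6*d - 18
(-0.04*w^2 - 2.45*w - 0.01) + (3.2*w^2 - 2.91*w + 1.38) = 3.16*w^2 - 5.36*w + 1.37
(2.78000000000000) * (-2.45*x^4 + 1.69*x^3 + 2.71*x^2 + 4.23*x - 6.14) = -6.811*x^4 + 4.6982*x^3 + 7.5338*x^2 + 11.7594*x - 17.0692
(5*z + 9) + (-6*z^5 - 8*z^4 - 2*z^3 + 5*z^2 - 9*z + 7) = -6*z^5 - 8*z^4 - 2*z^3 + 5*z^2 - 4*z + 16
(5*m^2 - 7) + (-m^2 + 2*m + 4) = 4*m^2 + 2*m - 3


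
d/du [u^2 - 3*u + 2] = 2*u - 3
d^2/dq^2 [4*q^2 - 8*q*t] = 8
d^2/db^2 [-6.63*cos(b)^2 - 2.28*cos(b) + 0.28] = 2.28*cos(b) + 13.26*cos(2*b)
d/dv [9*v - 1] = 9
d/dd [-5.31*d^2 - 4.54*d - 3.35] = -10.62*d - 4.54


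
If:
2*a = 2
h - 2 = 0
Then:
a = 1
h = 2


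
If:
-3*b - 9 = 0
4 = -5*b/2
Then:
No Solution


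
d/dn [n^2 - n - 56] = 2*n - 1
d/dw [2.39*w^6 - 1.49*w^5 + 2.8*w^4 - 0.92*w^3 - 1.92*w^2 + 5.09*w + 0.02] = 14.34*w^5 - 7.45*w^4 + 11.2*w^3 - 2.76*w^2 - 3.84*w + 5.09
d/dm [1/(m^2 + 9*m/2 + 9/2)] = 2*(-4*m - 9)/(2*m^2 + 9*m + 9)^2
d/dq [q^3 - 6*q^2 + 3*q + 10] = 3*q^2 - 12*q + 3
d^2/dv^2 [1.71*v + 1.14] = 0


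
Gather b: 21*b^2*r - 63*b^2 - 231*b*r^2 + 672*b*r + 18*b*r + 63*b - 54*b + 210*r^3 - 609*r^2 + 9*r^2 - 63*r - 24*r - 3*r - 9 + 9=b^2*(21*r - 63) + b*(-231*r^2 + 690*r + 9) + 210*r^3 - 600*r^2 - 90*r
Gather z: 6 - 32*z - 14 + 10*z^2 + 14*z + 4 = 10*z^2 - 18*z - 4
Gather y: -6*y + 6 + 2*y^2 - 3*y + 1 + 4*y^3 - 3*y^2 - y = 4*y^3 - y^2 - 10*y + 7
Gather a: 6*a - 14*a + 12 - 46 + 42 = 8 - 8*a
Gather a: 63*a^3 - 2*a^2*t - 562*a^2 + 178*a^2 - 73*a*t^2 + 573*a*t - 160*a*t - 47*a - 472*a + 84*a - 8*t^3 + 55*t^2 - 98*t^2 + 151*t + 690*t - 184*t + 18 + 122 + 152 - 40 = 63*a^3 + a^2*(-2*t - 384) + a*(-73*t^2 + 413*t - 435) - 8*t^3 - 43*t^2 + 657*t + 252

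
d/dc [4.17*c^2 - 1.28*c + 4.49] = 8.34*c - 1.28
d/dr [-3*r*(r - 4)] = 12 - 6*r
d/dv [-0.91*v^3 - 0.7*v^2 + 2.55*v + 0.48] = -2.73*v^2 - 1.4*v + 2.55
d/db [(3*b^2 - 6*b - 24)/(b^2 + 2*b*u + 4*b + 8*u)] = 6*((b - 1)*(b^2 + 2*b*u + 4*b + 8*u) + (b + u + 2)*(-b^2 + 2*b + 8))/(b^2 + 2*b*u + 4*b + 8*u)^2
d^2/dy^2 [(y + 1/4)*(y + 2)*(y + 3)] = 6*y + 21/2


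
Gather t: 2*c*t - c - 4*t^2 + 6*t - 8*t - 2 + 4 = -c - 4*t^2 + t*(2*c - 2) + 2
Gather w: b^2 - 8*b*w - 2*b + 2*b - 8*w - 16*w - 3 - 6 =b^2 + w*(-8*b - 24) - 9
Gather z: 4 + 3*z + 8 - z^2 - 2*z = -z^2 + z + 12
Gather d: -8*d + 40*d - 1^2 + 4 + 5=32*d + 8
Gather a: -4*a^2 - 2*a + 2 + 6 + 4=-4*a^2 - 2*a + 12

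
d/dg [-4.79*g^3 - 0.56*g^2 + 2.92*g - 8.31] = -14.37*g^2 - 1.12*g + 2.92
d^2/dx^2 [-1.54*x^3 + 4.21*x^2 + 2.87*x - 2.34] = 8.42 - 9.24*x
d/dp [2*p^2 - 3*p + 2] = 4*p - 3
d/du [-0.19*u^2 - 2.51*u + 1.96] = -0.38*u - 2.51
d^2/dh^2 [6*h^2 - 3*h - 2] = 12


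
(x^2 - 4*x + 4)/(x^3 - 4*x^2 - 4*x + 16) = (x - 2)/(x^2 - 2*x - 8)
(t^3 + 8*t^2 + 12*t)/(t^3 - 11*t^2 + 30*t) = (t^2 + 8*t + 12)/(t^2 - 11*t + 30)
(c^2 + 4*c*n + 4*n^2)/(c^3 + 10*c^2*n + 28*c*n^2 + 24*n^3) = 1/(c + 6*n)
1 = 1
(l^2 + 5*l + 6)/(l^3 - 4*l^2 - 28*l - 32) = (l + 3)/(l^2 - 6*l - 16)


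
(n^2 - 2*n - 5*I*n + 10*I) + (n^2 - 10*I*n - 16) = 2*n^2 - 2*n - 15*I*n - 16 + 10*I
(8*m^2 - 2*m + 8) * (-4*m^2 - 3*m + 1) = -32*m^4 - 16*m^3 - 18*m^2 - 26*m + 8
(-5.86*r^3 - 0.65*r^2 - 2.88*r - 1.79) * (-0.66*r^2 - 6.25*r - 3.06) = 3.8676*r^5 + 37.054*r^4 + 23.8949*r^3 + 21.1704*r^2 + 20.0003*r + 5.4774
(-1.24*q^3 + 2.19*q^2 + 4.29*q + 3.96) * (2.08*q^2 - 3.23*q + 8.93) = -2.5792*q^5 + 8.5604*q^4 - 9.2237*q^3 + 13.9368*q^2 + 25.5189*q + 35.3628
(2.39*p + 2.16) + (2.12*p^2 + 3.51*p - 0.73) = 2.12*p^2 + 5.9*p + 1.43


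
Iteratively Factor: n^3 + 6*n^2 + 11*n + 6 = (n + 1)*(n^2 + 5*n + 6) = (n + 1)*(n + 2)*(n + 3)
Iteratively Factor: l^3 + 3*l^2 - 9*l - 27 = (l + 3)*(l^2 - 9) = (l - 3)*(l + 3)*(l + 3)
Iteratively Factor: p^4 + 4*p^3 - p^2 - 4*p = (p + 1)*(p^3 + 3*p^2 - 4*p) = (p - 1)*(p + 1)*(p^2 + 4*p) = p*(p - 1)*(p + 1)*(p + 4)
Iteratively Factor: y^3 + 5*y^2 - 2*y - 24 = (y + 4)*(y^2 + y - 6) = (y + 3)*(y + 4)*(y - 2)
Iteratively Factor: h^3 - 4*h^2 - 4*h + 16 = (h + 2)*(h^2 - 6*h + 8) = (h - 2)*(h + 2)*(h - 4)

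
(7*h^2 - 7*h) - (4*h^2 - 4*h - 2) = 3*h^2 - 3*h + 2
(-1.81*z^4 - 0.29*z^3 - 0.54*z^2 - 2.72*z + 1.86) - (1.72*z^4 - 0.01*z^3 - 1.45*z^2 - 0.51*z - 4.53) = -3.53*z^4 - 0.28*z^3 + 0.91*z^2 - 2.21*z + 6.39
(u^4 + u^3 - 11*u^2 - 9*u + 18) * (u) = u^5 + u^4 - 11*u^3 - 9*u^2 + 18*u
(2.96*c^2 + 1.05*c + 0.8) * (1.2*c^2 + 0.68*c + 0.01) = 3.552*c^4 + 3.2728*c^3 + 1.7036*c^2 + 0.5545*c + 0.008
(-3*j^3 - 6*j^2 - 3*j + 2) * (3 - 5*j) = 15*j^4 + 21*j^3 - 3*j^2 - 19*j + 6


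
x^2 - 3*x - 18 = (x - 6)*(x + 3)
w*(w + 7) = w^2 + 7*w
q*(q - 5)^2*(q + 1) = q^4 - 9*q^3 + 15*q^2 + 25*q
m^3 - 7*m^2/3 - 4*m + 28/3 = (m - 7/3)*(m - 2)*(m + 2)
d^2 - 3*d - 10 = (d - 5)*(d + 2)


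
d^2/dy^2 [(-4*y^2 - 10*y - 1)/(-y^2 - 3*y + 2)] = 2*(-2*y^3 + 27*y^2 + 69*y + 87)/(y^6 + 9*y^5 + 21*y^4 - 9*y^3 - 42*y^2 + 36*y - 8)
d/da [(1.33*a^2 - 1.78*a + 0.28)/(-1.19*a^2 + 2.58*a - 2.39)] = (1.3132*a^2 - 5.691*a + 3.5318)/(1.4161*a^4 - 6.1404*a^3 + 12.3446*a^2 - 12.3324*a + 5.7121)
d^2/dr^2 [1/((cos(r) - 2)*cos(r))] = (-2*(1 - cos(2*r))^2 - 15*cos(r) - 6*cos(2*r) + 3*cos(3*r) + 18)/(2*(cos(r) - 2)^3*cos(r)^3)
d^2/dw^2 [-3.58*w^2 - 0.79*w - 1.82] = -7.16000000000000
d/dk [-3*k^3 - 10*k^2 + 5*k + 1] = -9*k^2 - 20*k + 5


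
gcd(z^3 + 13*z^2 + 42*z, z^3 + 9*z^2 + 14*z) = z^2 + 7*z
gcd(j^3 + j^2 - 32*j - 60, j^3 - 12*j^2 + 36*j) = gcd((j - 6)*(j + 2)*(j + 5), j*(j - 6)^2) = j - 6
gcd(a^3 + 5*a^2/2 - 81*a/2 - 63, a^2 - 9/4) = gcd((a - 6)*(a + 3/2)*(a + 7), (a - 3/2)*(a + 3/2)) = a + 3/2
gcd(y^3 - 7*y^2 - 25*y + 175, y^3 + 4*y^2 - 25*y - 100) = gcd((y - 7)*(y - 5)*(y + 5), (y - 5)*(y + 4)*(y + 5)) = y^2 - 25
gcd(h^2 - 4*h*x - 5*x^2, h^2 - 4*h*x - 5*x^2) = -h^2 + 4*h*x + 5*x^2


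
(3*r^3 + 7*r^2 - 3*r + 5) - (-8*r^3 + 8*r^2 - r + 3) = 11*r^3 - r^2 - 2*r + 2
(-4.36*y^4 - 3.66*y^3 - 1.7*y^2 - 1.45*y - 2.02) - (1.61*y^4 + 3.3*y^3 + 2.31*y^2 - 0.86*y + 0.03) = -5.97*y^4 - 6.96*y^3 - 4.01*y^2 - 0.59*y - 2.05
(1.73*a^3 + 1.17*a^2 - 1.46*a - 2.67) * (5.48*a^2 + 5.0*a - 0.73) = 9.4804*a^5 + 15.0616*a^4 - 3.4137*a^3 - 22.7857*a^2 - 12.2842*a + 1.9491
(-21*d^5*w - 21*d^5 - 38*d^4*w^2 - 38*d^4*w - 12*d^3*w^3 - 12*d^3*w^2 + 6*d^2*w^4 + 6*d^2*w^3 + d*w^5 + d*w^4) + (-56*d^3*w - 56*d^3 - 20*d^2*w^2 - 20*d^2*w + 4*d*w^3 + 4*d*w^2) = -21*d^5*w - 21*d^5 - 38*d^4*w^2 - 38*d^4*w - 12*d^3*w^3 - 12*d^3*w^2 - 56*d^3*w - 56*d^3 + 6*d^2*w^4 + 6*d^2*w^3 - 20*d^2*w^2 - 20*d^2*w + d*w^5 + d*w^4 + 4*d*w^3 + 4*d*w^2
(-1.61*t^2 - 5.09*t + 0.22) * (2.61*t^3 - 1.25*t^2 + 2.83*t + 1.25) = -4.2021*t^5 - 11.2724*t^4 + 2.3804*t^3 - 16.6922*t^2 - 5.7399*t + 0.275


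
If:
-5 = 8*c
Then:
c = -5/8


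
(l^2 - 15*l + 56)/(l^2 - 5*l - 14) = (l - 8)/(l + 2)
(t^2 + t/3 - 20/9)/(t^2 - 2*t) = (t^2 + t/3 - 20/9)/(t*(t - 2))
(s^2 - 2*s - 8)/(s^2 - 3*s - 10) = (s - 4)/(s - 5)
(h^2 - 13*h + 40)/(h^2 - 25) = (h - 8)/(h + 5)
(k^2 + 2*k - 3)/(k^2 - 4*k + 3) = (k + 3)/(k - 3)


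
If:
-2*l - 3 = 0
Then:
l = -3/2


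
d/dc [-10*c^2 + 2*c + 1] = 2 - 20*c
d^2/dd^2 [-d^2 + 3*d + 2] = -2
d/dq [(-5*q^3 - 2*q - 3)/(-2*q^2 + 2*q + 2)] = (-(2*q - 1)*(5*q^3 + 2*q + 3) + (-15*q^2 - 2)*(-q^2 + q + 1))/(2*(-q^2 + q + 1)^2)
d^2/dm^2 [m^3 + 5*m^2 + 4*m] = 6*m + 10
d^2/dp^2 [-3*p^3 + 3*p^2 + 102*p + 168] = 6 - 18*p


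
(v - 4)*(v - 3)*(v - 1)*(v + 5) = v^4 - 3*v^3 - 21*v^2 + 83*v - 60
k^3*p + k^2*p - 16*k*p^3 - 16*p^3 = (k - 4*p)*(k + 4*p)*(k*p + p)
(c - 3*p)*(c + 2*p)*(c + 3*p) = c^3 + 2*c^2*p - 9*c*p^2 - 18*p^3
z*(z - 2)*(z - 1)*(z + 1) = z^4 - 2*z^3 - z^2 + 2*z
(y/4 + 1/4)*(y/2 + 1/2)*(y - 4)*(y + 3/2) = y^4/8 - y^3/16 - 5*y^2/4 - 29*y/16 - 3/4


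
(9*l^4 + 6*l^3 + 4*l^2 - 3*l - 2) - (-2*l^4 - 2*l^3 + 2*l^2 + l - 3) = 11*l^4 + 8*l^3 + 2*l^2 - 4*l + 1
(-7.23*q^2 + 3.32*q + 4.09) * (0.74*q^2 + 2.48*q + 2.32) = -5.3502*q^4 - 15.4736*q^3 - 5.5134*q^2 + 17.8456*q + 9.4888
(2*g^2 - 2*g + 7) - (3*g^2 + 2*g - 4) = -g^2 - 4*g + 11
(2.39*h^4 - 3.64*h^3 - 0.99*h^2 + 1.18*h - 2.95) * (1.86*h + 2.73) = 4.4454*h^5 - 0.2457*h^4 - 11.7786*h^3 - 0.5079*h^2 - 2.2656*h - 8.0535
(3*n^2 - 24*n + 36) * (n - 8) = 3*n^3 - 48*n^2 + 228*n - 288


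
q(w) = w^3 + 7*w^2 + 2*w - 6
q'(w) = 3*w^2 + 14*w + 2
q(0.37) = -4.25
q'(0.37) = 7.59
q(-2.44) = 16.27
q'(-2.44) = -14.30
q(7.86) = 927.76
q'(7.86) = 297.38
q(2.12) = 39.23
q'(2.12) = 45.16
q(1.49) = 15.83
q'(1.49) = 29.52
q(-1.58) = 4.37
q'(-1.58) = -12.63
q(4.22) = 202.25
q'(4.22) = 114.51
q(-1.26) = 0.59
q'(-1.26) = -10.88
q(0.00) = -6.00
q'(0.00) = 2.00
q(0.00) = -6.00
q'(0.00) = 2.00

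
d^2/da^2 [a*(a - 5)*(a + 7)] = 6*a + 4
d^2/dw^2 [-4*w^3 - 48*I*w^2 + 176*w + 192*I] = -24*w - 96*I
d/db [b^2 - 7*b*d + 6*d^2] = 2*b - 7*d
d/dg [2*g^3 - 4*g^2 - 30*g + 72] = 6*g^2 - 8*g - 30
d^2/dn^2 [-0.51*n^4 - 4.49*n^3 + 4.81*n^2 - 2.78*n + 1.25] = -6.12*n^2 - 26.94*n + 9.62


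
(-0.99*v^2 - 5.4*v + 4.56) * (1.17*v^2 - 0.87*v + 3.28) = -1.1583*v^4 - 5.4567*v^3 + 6.786*v^2 - 21.6792*v + 14.9568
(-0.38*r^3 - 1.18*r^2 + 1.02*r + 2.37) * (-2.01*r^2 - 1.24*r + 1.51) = 0.7638*r^5 + 2.843*r^4 - 1.1608*r^3 - 7.8103*r^2 - 1.3986*r + 3.5787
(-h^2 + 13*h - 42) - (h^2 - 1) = -2*h^2 + 13*h - 41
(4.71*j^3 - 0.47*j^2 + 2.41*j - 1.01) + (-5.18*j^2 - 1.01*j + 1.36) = 4.71*j^3 - 5.65*j^2 + 1.4*j + 0.35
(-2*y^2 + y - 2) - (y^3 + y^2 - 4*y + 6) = -y^3 - 3*y^2 + 5*y - 8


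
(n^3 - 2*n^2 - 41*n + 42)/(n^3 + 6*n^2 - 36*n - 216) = (n^2 - 8*n + 7)/(n^2 - 36)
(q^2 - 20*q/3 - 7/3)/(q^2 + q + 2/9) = 3*(q - 7)/(3*q + 2)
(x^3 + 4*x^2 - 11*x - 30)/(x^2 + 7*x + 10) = x - 3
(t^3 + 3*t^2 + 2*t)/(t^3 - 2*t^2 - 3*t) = (t + 2)/(t - 3)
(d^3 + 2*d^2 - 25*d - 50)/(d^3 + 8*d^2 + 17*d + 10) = (d - 5)/(d + 1)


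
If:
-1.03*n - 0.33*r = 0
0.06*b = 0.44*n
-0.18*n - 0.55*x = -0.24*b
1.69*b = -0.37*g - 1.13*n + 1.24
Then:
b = 2.55274261603376*x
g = 3.35135135135135 - 12.7229444634508*x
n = 0.348101265822785*x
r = -1.08649789029536*x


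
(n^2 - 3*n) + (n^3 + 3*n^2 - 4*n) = n^3 + 4*n^2 - 7*n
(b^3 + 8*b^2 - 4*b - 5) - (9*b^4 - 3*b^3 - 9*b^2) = -9*b^4 + 4*b^3 + 17*b^2 - 4*b - 5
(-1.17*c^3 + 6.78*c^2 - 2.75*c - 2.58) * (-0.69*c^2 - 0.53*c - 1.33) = 0.8073*c^5 - 4.0581*c^4 - 0.139800000000001*c^3 - 5.7797*c^2 + 5.0249*c + 3.4314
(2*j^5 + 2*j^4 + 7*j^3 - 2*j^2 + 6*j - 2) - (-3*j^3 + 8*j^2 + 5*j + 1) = 2*j^5 + 2*j^4 + 10*j^3 - 10*j^2 + j - 3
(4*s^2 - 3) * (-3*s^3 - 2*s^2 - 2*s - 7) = -12*s^5 - 8*s^4 + s^3 - 22*s^2 + 6*s + 21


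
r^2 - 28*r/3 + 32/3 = (r - 8)*(r - 4/3)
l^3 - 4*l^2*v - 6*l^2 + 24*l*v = l*(l - 6)*(l - 4*v)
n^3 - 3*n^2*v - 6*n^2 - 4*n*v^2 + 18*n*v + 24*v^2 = (n - 6)*(n - 4*v)*(n + v)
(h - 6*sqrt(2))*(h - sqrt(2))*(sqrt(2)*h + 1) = sqrt(2)*h^3 - 13*h^2 + 5*sqrt(2)*h + 12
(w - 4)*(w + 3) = w^2 - w - 12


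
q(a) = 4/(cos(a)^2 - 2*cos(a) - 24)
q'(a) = 4*(2*sin(a)*cos(a) - 2*sin(a))/(cos(a)^2 - 2*cos(a) - 24)^2 = 8*(cos(a) - 1)*sin(a)/(sin(a)^2 + 2*cos(a) + 23)^2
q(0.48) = -0.16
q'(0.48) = -0.00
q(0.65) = -0.16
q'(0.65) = -0.00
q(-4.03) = -0.18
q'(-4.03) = -0.02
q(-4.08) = -0.18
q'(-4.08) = -0.02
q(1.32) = -0.16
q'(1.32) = -0.01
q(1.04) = -0.16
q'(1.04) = -0.01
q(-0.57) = -0.16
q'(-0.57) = 0.00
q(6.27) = -0.16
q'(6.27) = 0.00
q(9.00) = -0.19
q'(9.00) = -0.01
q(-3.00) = -0.19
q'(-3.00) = 0.01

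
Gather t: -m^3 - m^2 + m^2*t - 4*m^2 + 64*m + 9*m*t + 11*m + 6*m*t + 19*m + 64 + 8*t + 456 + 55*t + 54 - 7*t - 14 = -m^3 - 5*m^2 + 94*m + t*(m^2 + 15*m + 56) + 560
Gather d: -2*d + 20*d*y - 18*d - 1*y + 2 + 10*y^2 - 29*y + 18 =d*(20*y - 20) + 10*y^2 - 30*y + 20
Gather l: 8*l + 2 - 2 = 8*l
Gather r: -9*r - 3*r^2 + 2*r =-3*r^2 - 7*r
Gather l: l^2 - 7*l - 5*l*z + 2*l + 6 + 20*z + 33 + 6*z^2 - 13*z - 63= l^2 + l*(-5*z - 5) + 6*z^2 + 7*z - 24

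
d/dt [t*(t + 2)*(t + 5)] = 3*t^2 + 14*t + 10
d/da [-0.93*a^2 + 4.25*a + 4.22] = 4.25 - 1.86*a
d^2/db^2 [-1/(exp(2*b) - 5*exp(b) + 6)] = (-2*(2*exp(b) - 5)^2*exp(b) + (4*exp(b) - 5)*(exp(2*b) - 5*exp(b) + 6))*exp(b)/(exp(2*b) - 5*exp(b) + 6)^3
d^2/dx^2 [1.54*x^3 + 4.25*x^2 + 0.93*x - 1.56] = 9.24*x + 8.5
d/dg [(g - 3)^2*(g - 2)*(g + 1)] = 4*g^3 - 21*g^2 + 26*g + 3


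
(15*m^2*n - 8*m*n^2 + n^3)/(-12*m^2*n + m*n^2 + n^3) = (-5*m + n)/(4*m + n)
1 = 1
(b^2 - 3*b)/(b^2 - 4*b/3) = 3*(b - 3)/(3*b - 4)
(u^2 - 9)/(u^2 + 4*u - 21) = (u + 3)/(u + 7)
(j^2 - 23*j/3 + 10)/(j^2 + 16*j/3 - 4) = (3*j^2 - 23*j + 30)/(3*j^2 + 16*j - 12)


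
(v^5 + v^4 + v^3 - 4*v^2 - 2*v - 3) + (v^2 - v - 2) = v^5 + v^4 + v^3 - 3*v^2 - 3*v - 5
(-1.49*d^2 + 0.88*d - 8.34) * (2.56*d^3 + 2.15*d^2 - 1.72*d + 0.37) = -3.8144*d^5 - 0.9507*d^4 - 16.8956*d^3 - 19.9959*d^2 + 14.6704*d - 3.0858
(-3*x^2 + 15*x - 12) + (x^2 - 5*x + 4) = -2*x^2 + 10*x - 8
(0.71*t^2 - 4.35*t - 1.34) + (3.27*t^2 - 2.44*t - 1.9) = 3.98*t^2 - 6.79*t - 3.24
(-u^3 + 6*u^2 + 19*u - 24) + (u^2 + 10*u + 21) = -u^3 + 7*u^2 + 29*u - 3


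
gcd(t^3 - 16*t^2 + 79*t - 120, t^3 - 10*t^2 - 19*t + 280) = t - 8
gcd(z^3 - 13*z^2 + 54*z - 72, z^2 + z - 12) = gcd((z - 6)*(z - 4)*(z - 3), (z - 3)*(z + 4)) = z - 3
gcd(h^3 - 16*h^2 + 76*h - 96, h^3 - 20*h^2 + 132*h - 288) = h^2 - 14*h + 48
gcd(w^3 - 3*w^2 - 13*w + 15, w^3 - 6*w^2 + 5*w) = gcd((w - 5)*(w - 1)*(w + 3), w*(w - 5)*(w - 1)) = w^2 - 6*w + 5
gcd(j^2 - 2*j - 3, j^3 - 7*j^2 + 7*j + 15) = j^2 - 2*j - 3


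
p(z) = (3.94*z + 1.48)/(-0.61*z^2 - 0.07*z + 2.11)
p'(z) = (1.22*z + 0.07)*(3.94*z + 1.48)/(-0.61*z^2 - 0.07*z + 2.11)^2 + 3.94/(-0.61*z^2 - 0.07*z + 2.11) = (2.4034*z^2 + 1.8056*z + 8.417)/(0.3721*z^4 + 0.0854*z^3 - 2.5693*z^2 - 0.2954*z + 4.4521)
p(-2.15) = 12.50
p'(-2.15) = 50.03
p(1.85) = -81.78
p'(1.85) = 1738.07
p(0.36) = 1.45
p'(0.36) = 2.33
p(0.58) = 2.02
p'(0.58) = 2.96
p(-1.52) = -5.59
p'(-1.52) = 17.23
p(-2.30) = 7.93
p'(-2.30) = 18.58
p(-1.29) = -3.04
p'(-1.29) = 7.18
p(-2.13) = 13.60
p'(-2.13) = 59.87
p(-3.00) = 3.26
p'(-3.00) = 2.45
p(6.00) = -1.24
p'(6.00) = 0.26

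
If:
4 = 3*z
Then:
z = 4/3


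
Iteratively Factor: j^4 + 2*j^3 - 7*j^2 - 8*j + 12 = (j - 1)*(j^3 + 3*j^2 - 4*j - 12) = (j - 1)*(j + 2)*(j^2 + j - 6) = (j - 2)*(j - 1)*(j + 2)*(j + 3)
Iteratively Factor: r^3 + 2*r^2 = (r + 2)*(r^2) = r*(r + 2)*(r)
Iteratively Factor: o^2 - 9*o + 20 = (o - 5)*(o - 4)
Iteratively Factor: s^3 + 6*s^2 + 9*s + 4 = (s + 1)*(s^2 + 5*s + 4) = (s + 1)*(s + 4)*(s + 1)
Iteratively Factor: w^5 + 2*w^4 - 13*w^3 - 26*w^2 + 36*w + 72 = (w - 3)*(w^4 + 5*w^3 + 2*w^2 - 20*w - 24) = (w - 3)*(w + 2)*(w^3 + 3*w^2 - 4*w - 12) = (w - 3)*(w + 2)^2*(w^2 + w - 6) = (w - 3)*(w + 2)^2*(w + 3)*(w - 2)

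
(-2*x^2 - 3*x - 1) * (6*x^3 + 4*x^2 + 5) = -12*x^5 - 26*x^4 - 18*x^3 - 14*x^2 - 15*x - 5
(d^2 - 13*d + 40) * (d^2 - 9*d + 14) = d^4 - 22*d^3 + 171*d^2 - 542*d + 560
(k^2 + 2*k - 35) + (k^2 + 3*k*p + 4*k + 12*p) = 2*k^2 + 3*k*p + 6*k + 12*p - 35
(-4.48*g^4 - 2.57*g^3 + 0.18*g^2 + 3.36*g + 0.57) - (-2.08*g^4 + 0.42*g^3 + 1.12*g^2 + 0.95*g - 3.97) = -2.4*g^4 - 2.99*g^3 - 0.94*g^2 + 2.41*g + 4.54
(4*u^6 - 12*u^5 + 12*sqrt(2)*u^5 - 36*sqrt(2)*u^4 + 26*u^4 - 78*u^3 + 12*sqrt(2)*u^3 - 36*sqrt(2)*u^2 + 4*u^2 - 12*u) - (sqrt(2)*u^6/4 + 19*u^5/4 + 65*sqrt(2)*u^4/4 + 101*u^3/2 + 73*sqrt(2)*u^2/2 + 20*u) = -sqrt(2)*u^6/4 + 4*u^6 - 67*u^5/4 + 12*sqrt(2)*u^5 - 209*sqrt(2)*u^4/4 + 26*u^4 - 257*u^3/2 + 12*sqrt(2)*u^3 - 145*sqrt(2)*u^2/2 + 4*u^2 - 32*u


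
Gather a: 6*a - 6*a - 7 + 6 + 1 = 0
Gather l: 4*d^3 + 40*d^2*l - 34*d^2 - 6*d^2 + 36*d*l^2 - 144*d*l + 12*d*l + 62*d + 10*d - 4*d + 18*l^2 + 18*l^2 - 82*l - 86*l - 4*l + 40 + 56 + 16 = 4*d^3 - 40*d^2 + 68*d + l^2*(36*d + 36) + l*(40*d^2 - 132*d - 172) + 112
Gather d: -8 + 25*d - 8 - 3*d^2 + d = -3*d^2 + 26*d - 16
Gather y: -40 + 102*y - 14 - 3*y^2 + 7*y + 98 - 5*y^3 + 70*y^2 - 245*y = -5*y^3 + 67*y^2 - 136*y + 44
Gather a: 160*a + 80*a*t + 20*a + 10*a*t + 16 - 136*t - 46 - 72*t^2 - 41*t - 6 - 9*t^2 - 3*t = a*(90*t + 180) - 81*t^2 - 180*t - 36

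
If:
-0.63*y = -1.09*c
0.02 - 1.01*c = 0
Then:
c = 0.02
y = 0.03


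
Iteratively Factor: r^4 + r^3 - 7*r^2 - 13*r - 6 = (r + 1)*(r^3 - 7*r - 6) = (r + 1)^2*(r^2 - r - 6) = (r - 3)*(r + 1)^2*(r + 2)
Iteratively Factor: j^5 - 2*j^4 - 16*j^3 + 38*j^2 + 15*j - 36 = (j + 1)*(j^4 - 3*j^3 - 13*j^2 + 51*j - 36) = (j + 1)*(j + 4)*(j^3 - 7*j^2 + 15*j - 9) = (j - 3)*(j + 1)*(j + 4)*(j^2 - 4*j + 3) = (j - 3)^2*(j + 1)*(j + 4)*(j - 1)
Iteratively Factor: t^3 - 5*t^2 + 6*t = (t - 2)*(t^2 - 3*t) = t*(t - 2)*(t - 3)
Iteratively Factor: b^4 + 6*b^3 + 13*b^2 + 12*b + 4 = (b + 1)*(b^3 + 5*b^2 + 8*b + 4) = (b + 1)*(b + 2)*(b^2 + 3*b + 2) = (b + 1)*(b + 2)^2*(b + 1)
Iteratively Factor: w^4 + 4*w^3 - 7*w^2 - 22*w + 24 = (w - 2)*(w^3 + 6*w^2 + 5*w - 12) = (w - 2)*(w - 1)*(w^2 + 7*w + 12) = (w - 2)*(w - 1)*(w + 3)*(w + 4)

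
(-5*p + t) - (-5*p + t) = 0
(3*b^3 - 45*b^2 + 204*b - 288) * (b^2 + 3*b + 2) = 3*b^5 - 36*b^4 + 75*b^3 + 234*b^2 - 456*b - 576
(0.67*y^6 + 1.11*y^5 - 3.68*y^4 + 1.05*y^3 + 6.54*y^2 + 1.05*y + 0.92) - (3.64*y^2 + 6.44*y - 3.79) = 0.67*y^6 + 1.11*y^5 - 3.68*y^4 + 1.05*y^3 + 2.9*y^2 - 5.39*y + 4.71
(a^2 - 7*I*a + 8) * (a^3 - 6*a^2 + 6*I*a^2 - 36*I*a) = a^5 - 6*a^4 - I*a^4 + 50*a^3 + 6*I*a^3 - 300*a^2 + 48*I*a^2 - 288*I*a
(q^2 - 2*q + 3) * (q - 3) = q^3 - 5*q^2 + 9*q - 9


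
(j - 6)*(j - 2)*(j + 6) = j^3 - 2*j^2 - 36*j + 72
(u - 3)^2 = u^2 - 6*u + 9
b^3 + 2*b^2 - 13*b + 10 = (b - 2)*(b - 1)*(b + 5)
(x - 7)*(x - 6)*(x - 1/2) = x^3 - 27*x^2/2 + 97*x/2 - 21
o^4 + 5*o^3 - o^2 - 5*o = o*(o - 1)*(o + 1)*(o + 5)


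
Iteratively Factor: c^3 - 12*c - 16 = (c + 2)*(c^2 - 2*c - 8) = (c + 2)^2*(c - 4)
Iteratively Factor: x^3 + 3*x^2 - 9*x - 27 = (x + 3)*(x^2 - 9) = (x - 3)*(x + 3)*(x + 3)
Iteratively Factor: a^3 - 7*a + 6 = (a + 3)*(a^2 - 3*a + 2) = (a - 2)*(a + 3)*(a - 1)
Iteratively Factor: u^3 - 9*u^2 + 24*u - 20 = (u - 2)*(u^2 - 7*u + 10) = (u - 2)^2*(u - 5)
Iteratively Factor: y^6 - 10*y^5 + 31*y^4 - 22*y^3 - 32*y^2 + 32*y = (y)*(y^5 - 10*y^4 + 31*y^3 - 22*y^2 - 32*y + 32) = y*(y + 1)*(y^4 - 11*y^3 + 42*y^2 - 64*y + 32) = y*(y - 2)*(y + 1)*(y^3 - 9*y^2 + 24*y - 16) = y*(y - 4)*(y - 2)*(y + 1)*(y^2 - 5*y + 4) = y*(y - 4)^2*(y - 2)*(y + 1)*(y - 1)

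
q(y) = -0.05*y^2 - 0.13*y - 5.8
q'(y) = -0.1*y - 0.13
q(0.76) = -5.93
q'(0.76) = -0.21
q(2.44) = -6.41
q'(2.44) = -0.37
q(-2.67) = -5.81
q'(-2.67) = 0.14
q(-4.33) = -6.17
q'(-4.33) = 0.30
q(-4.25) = -6.15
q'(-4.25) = 0.30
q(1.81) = -6.20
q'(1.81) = -0.31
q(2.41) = -6.40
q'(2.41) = -0.37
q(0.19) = -5.83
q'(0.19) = -0.15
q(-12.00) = -11.44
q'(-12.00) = 1.07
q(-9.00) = -8.68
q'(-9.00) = 0.77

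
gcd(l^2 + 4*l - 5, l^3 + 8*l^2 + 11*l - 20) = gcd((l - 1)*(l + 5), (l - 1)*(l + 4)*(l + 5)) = l^2 + 4*l - 5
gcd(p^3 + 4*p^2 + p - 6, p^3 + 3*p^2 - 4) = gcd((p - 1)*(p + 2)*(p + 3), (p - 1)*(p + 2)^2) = p^2 + p - 2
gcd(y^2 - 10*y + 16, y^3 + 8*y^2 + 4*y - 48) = y - 2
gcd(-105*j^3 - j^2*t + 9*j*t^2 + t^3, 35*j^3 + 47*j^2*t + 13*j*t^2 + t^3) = 35*j^2 + 12*j*t + t^2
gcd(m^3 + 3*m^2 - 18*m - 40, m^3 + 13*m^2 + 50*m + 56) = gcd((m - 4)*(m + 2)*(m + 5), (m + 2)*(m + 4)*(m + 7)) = m + 2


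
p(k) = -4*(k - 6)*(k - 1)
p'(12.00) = -68.00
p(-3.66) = -180.06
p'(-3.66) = 57.28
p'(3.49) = 0.08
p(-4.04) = -202.41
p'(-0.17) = 29.36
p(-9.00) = -600.00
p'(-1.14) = 37.12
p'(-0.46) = 31.68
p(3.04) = 24.15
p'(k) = 28 - 8*k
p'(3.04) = 3.68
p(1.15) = 2.91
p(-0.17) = -28.88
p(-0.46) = -37.73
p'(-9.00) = 100.00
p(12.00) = -264.00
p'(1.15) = 18.80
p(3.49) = 25.00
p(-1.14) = -61.12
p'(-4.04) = 60.32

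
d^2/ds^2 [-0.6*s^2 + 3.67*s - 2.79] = -1.20000000000000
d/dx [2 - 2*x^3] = -6*x^2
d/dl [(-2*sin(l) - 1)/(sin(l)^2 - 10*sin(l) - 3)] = 2*(sin(l)^2 + sin(l) - 2)*cos(l)/(sin(l)^2 - 10*sin(l) - 3)^2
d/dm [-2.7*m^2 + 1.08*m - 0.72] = 1.08 - 5.4*m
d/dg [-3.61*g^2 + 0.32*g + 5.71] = 0.32 - 7.22*g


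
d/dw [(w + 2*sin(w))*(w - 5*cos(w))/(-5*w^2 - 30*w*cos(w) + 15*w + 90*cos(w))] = ((w + 2*sin(w))*(w - 5*cos(w))*(-6*w*sin(w) + 2*w + 18*sin(w) + 6*cos(w) - 3) - ((w + 2*sin(w))*(5*sin(w) + 1) + (w - 5*cos(w))*(2*cos(w) + 1))*(w^2 + 6*w*cos(w) - 3*w - 18*cos(w)))/(5*(w - 3)^2*(w + 6*cos(w))^2)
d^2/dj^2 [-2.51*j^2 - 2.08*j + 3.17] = -5.02000000000000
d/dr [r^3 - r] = 3*r^2 - 1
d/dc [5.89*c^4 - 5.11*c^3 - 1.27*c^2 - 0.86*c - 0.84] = 23.56*c^3 - 15.33*c^2 - 2.54*c - 0.86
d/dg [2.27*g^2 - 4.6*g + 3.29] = 4.54*g - 4.6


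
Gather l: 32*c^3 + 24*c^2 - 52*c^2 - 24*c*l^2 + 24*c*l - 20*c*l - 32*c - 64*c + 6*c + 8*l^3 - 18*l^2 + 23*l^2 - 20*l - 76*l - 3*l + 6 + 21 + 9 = 32*c^3 - 28*c^2 - 90*c + 8*l^3 + l^2*(5 - 24*c) + l*(4*c - 99) + 36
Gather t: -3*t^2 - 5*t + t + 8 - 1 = -3*t^2 - 4*t + 7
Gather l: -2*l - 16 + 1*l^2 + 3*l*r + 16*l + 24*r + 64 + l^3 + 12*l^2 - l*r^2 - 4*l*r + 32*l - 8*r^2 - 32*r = l^3 + 13*l^2 + l*(-r^2 - r + 46) - 8*r^2 - 8*r + 48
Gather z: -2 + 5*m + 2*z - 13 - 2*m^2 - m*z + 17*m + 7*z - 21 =-2*m^2 + 22*m + z*(9 - m) - 36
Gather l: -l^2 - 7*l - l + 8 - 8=-l^2 - 8*l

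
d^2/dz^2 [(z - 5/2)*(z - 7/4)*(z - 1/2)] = 6*z - 19/2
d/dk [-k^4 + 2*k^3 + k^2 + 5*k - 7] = -4*k^3 + 6*k^2 + 2*k + 5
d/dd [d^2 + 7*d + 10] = 2*d + 7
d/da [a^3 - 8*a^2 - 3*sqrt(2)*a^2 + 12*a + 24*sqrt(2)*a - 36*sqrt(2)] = 3*a^2 - 16*a - 6*sqrt(2)*a + 12 + 24*sqrt(2)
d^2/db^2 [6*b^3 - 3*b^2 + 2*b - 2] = 36*b - 6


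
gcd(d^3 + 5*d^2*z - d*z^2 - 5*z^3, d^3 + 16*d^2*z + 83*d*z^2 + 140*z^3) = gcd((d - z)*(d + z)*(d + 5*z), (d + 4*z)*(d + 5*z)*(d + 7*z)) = d + 5*z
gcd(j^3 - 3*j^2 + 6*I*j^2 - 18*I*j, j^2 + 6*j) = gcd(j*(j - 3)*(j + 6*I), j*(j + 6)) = j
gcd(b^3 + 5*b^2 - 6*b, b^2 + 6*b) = b^2 + 6*b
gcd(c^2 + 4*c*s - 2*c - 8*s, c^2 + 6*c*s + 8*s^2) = c + 4*s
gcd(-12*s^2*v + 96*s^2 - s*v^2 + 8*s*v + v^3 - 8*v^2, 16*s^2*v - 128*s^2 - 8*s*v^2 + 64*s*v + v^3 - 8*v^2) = 4*s*v - 32*s - v^2 + 8*v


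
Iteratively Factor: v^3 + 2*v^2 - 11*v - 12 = (v - 3)*(v^2 + 5*v + 4) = (v - 3)*(v + 4)*(v + 1)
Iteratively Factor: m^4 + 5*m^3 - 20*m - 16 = (m + 1)*(m^3 + 4*m^2 - 4*m - 16) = (m - 2)*(m + 1)*(m^2 + 6*m + 8) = (m - 2)*(m + 1)*(m + 4)*(m + 2)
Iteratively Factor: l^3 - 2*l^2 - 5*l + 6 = (l + 2)*(l^2 - 4*l + 3) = (l - 1)*(l + 2)*(l - 3)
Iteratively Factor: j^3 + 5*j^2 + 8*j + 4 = (j + 2)*(j^2 + 3*j + 2) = (j + 1)*(j + 2)*(j + 2)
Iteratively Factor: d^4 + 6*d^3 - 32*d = (d + 4)*(d^3 + 2*d^2 - 8*d) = d*(d + 4)*(d^2 + 2*d - 8) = d*(d + 4)^2*(d - 2)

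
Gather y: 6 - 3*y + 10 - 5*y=16 - 8*y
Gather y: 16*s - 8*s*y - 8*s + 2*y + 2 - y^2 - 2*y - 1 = -8*s*y + 8*s - y^2 + 1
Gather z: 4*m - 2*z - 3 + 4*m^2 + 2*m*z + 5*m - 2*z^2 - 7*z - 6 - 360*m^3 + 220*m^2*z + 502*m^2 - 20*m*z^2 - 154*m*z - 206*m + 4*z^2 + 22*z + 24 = -360*m^3 + 506*m^2 - 197*m + z^2*(2 - 20*m) + z*(220*m^2 - 152*m + 13) + 15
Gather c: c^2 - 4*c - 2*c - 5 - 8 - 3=c^2 - 6*c - 16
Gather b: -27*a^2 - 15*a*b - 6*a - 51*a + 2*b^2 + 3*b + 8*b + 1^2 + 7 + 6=-27*a^2 - 57*a + 2*b^2 + b*(11 - 15*a) + 14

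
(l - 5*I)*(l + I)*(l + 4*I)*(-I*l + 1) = -I*l^4 + l^3 - 21*I*l^2 + 41*l + 20*I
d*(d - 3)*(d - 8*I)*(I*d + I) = I*d^4 + 8*d^3 - 2*I*d^3 - 16*d^2 - 3*I*d^2 - 24*d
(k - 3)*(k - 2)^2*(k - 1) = k^4 - 8*k^3 + 23*k^2 - 28*k + 12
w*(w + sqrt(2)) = w^2 + sqrt(2)*w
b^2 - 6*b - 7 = (b - 7)*(b + 1)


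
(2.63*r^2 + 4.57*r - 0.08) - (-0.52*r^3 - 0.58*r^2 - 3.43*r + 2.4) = 0.52*r^3 + 3.21*r^2 + 8.0*r - 2.48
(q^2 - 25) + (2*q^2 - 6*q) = 3*q^2 - 6*q - 25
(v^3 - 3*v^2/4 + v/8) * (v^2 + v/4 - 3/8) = v^5 - v^4/2 - 7*v^3/16 + 5*v^2/16 - 3*v/64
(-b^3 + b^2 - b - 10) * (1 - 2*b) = 2*b^4 - 3*b^3 + 3*b^2 + 19*b - 10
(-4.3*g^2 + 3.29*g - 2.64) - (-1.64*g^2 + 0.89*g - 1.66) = -2.66*g^2 + 2.4*g - 0.98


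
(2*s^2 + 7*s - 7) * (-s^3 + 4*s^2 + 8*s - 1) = -2*s^5 + s^4 + 51*s^3 + 26*s^2 - 63*s + 7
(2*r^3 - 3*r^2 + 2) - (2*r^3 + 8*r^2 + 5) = -11*r^2 - 3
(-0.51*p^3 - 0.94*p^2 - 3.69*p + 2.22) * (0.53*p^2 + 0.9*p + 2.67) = -0.2703*p^5 - 0.9572*p^4 - 4.1634*p^3 - 4.6542*p^2 - 7.8543*p + 5.9274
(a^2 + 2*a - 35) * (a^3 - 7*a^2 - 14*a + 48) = a^5 - 5*a^4 - 63*a^3 + 265*a^2 + 586*a - 1680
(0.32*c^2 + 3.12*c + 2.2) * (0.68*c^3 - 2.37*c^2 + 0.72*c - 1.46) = 0.2176*c^5 + 1.3632*c^4 - 5.668*c^3 - 3.4348*c^2 - 2.9712*c - 3.212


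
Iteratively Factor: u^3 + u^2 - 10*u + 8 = (u + 4)*(u^2 - 3*u + 2) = (u - 2)*(u + 4)*(u - 1)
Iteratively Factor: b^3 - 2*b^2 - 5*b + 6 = (b + 2)*(b^2 - 4*b + 3) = (b - 1)*(b + 2)*(b - 3)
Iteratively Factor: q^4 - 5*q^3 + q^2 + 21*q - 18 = (q - 3)*(q^3 - 2*q^2 - 5*q + 6) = (q - 3)^2*(q^2 + q - 2) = (q - 3)^2*(q - 1)*(q + 2)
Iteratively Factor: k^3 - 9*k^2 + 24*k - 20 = (k - 5)*(k^2 - 4*k + 4) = (k - 5)*(k - 2)*(k - 2)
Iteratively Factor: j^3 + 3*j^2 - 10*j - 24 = (j + 2)*(j^2 + j - 12) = (j + 2)*(j + 4)*(j - 3)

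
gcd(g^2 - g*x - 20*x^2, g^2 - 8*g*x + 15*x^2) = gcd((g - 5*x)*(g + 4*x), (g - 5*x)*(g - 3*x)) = -g + 5*x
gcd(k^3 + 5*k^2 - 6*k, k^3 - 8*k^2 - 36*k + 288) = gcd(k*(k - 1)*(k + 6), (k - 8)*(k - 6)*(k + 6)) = k + 6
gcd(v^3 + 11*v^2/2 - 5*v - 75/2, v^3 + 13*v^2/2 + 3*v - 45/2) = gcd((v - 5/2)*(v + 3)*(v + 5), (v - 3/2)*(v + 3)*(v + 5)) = v^2 + 8*v + 15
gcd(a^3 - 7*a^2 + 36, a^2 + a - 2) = a + 2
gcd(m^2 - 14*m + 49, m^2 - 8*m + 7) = m - 7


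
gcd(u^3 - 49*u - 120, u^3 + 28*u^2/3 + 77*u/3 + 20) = u^2 + 8*u + 15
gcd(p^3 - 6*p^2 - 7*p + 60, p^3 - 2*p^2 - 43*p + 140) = p^2 - 9*p + 20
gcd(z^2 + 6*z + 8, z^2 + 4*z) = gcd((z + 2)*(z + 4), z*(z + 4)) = z + 4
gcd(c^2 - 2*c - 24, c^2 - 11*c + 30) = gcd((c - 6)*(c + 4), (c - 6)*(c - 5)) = c - 6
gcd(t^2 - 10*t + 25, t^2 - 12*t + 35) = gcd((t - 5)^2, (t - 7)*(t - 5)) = t - 5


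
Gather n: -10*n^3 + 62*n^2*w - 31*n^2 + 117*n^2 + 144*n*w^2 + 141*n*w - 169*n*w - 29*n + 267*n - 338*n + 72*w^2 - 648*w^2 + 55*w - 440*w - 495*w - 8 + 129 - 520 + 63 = -10*n^3 + n^2*(62*w + 86) + n*(144*w^2 - 28*w - 100) - 576*w^2 - 880*w - 336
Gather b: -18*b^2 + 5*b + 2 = -18*b^2 + 5*b + 2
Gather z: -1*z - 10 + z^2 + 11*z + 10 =z^2 + 10*z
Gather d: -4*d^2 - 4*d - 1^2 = -4*d^2 - 4*d - 1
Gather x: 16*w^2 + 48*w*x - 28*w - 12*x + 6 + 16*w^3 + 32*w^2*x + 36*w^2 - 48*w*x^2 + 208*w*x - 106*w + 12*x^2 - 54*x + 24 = 16*w^3 + 52*w^2 - 134*w + x^2*(12 - 48*w) + x*(32*w^2 + 256*w - 66) + 30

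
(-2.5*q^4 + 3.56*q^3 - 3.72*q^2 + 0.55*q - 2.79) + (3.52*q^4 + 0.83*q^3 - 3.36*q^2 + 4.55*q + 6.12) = 1.02*q^4 + 4.39*q^3 - 7.08*q^2 + 5.1*q + 3.33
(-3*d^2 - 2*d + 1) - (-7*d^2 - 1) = 4*d^2 - 2*d + 2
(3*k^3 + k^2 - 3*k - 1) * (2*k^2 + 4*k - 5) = 6*k^5 + 14*k^4 - 17*k^3 - 19*k^2 + 11*k + 5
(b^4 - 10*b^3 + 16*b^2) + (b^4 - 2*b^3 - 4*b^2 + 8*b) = 2*b^4 - 12*b^3 + 12*b^2 + 8*b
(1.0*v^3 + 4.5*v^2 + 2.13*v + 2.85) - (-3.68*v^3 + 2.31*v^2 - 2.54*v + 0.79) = 4.68*v^3 + 2.19*v^2 + 4.67*v + 2.06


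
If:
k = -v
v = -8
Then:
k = 8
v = -8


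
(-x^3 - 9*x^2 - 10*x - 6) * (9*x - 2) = -9*x^4 - 79*x^3 - 72*x^2 - 34*x + 12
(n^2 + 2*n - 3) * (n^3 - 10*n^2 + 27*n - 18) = n^5 - 8*n^4 + 4*n^3 + 66*n^2 - 117*n + 54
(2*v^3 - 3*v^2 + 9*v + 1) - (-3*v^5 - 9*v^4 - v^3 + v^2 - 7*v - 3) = 3*v^5 + 9*v^4 + 3*v^3 - 4*v^2 + 16*v + 4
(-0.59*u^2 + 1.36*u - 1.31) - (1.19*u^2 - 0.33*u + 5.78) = -1.78*u^2 + 1.69*u - 7.09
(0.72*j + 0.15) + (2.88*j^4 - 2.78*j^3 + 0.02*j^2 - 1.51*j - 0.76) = 2.88*j^4 - 2.78*j^3 + 0.02*j^2 - 0.79*j - 0.61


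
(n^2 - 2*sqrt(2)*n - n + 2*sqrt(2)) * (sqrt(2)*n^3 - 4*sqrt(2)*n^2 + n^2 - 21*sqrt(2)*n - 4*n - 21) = sqrt(2)*n^5 - 5*sqrt(2)*n^4 - 3*n^4 - 19*sqrt(2)*n^3 + 15*n^3 + 31*sqrt(2)*n^2 + 51*n^2 - 63*n + 34*sqrt(2)*n - 42*sqrt(2)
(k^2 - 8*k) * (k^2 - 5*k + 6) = k^4 - 13*k^3 + 46*k^2 - 48*k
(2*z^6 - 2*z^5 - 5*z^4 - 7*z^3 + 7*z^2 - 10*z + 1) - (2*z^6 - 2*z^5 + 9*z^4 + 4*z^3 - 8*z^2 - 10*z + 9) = -14*z^4 - 11*z^3 + 15*z^2 - 8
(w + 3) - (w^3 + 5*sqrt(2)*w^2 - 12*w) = -w^3 - 5*sqrt(2)*w^2 + 13*w + 3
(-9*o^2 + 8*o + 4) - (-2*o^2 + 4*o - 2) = -7*o^2 + 4*o + 6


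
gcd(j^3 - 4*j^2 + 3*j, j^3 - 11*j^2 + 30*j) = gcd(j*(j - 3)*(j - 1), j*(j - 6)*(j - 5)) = j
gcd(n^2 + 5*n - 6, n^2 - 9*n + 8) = n - 1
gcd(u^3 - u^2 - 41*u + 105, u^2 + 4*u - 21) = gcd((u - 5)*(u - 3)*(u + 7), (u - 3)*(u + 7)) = u^2 + 4*u - 21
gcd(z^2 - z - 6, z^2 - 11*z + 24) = z - 3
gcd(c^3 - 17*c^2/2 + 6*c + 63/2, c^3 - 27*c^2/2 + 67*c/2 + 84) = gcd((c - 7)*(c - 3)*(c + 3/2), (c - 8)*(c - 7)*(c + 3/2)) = c^2 - 11*c/2 - 21/2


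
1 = 1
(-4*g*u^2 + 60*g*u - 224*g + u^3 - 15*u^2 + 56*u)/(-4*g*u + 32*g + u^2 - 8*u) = u - 7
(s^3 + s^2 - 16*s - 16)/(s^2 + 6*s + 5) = (s^2 - 16)/(s + 5)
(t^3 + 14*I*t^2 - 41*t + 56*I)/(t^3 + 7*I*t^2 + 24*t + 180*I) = (t^3 + 14*I*t^2 - 41*t + 56*I)/(t^3 + 7*I*t^2 + 24*t + 180*I)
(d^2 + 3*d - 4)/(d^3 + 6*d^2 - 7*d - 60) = (d - 1)/(d^2 + 2*d - 15)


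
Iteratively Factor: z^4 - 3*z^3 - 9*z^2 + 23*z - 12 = (z - 1)*(z^3 - 2*z^2 - 11*z + 12) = (z - 4)*(z - 1)*(z^2 + 2*z - 3) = (z - 4)*(z - 1)*(z + 3)*(z - 1)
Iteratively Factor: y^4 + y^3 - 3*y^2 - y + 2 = (y + 2)*(y^3 - y^2 - y + 1) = (y + 1)*(y + 2)*(y^2 - 2*y + 1) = (y - 1)*(y + 1)*(y + 2)*(y - 1)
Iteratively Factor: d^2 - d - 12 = (d + 3)*(d - 4)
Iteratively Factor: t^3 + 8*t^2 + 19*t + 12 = (t + 3)*(t^2 + 5*t + 4) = (t + 3)*(t + 4)*(t + 1)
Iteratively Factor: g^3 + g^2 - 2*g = (g + 2)*(g^2 - g) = g*(g + 2)*(g - 1)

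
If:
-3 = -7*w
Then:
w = 3/7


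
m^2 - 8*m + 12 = (m - 6)*(m - 2)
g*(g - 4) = g^2 - 4*g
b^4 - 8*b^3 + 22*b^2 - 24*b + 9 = (b - 3)^2*(b - 1)^2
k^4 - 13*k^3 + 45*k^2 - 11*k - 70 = (k - 7)*(k - 5)*(k - 2)*(k + 1)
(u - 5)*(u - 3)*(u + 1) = u^3 - 7*u^2 + 7*u + 15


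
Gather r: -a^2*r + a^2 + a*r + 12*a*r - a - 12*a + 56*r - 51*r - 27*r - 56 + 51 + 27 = a^2 - 13*a + r*(-a^2 + 13*a - 22) + 22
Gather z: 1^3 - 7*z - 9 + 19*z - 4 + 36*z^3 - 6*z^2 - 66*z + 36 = 36*z^3 - 6*z^2 - 54*z + 24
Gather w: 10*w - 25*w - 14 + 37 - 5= 18 - 15*w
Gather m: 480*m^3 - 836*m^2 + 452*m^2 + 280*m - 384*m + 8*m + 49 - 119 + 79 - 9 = 480*m^3 - 384*m^2 - 96*m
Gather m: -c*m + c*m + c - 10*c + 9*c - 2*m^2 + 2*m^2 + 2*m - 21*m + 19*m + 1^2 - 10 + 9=0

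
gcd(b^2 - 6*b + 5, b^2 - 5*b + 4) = b - 1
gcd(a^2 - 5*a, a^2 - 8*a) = a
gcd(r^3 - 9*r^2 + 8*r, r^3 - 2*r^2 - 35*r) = r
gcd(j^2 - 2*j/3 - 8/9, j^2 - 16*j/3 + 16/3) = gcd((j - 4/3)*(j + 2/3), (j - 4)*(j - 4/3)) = j - 4/3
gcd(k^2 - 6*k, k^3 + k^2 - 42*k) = k^2 - 6*k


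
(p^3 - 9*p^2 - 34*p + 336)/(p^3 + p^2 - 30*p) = (p^2 - 15*p + 56)/(p*(p - 5))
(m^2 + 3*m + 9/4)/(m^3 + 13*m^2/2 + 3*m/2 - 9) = (m + 3/2)/(m^2 + 5*m - 6)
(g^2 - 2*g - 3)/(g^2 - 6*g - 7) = (g - 3)/(g - 7)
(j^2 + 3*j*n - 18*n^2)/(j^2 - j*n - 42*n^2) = (j - 3*n)/(j - 7*n)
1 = 1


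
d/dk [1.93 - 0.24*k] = -0.240000000000000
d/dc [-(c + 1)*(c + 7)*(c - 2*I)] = -3*c^2 - 4*c*(4 - I) - 7 + 16*I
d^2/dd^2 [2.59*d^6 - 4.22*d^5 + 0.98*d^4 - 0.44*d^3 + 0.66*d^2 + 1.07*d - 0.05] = 77.7*d^4 - 84.4*d^3 + 11.76*d^2 - 2.64*d + 1.32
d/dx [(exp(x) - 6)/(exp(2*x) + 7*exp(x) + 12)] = (-(exp(x) - 6)*(2*exp(x) + 7) + exp(2*x) + 7*exp(x) + 12)*exp(x)/(exp(2*x) + 7*exp(x) + 12)^2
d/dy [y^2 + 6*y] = 2*y + 6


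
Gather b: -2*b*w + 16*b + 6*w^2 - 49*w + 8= b*(16 - 2*w) + 6*w^2 - 49*w + 8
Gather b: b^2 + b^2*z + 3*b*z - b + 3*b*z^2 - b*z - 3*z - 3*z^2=b^2*(z + 1) + b*(3*z^2 + 2*z - 1) - 3*z^2 - 3*z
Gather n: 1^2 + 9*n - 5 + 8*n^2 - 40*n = 8*n^2 - 31*n - 4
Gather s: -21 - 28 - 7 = -56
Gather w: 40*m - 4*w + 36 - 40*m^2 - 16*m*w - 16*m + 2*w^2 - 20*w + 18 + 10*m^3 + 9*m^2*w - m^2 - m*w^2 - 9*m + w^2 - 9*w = 10*m^3 - 41*m^2 + 15*m + w^2*(3 - m) + w*(9*m^2 - 16*m - 33) + 54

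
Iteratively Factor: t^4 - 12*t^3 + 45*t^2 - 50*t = (t - 5)*(t^3 - 7*t^2 + 10*t) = (t - 5)^2*(t^2 - 2*t) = t*(t - 5)^2*(t - 2)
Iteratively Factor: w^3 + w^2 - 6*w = (w + 3)*(w^2 - 2*w) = (w - 2)*(w + 3)*(w)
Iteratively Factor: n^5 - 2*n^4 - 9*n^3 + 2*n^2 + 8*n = (n + 1)*(n^4 - 3*n^3 - 6*n^2 + 8*n) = n*(n + 1)*(n^3 - 3*n^2 - 6*n + 8) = n*(n + 1)*(n + 2)*(n^2 - 5*n + 4) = n*(n - 4)*(n + 1)*(n + 2)*(n - 1)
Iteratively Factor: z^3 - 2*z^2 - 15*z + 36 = (z - 3)*(z^2 + z - 12) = (z - 3)^2*(z + 4)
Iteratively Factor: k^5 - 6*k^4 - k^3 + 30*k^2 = (k)*(k^4 - 6*k^3 - k^2 + 30*k) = k*(k + 2)*(k^3 - 8*k^2 + 15*k) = k*(k - 3)*(k + 2)*(k^2 - 5*k) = k^2*(k - 3)*(k + 2)*(k - 5)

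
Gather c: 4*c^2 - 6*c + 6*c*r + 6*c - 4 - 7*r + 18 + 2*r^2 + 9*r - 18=4*c^2 + 6*c*r + 2*r^2 + 2*r - 4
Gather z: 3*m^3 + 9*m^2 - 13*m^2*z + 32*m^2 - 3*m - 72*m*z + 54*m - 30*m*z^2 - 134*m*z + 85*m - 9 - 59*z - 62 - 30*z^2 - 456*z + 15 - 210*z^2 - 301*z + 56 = 3*m^3 + 41*m^2 + 136*m + z^2*(-30*m - 240) + z*(-13*m^2 - 206*m - 816)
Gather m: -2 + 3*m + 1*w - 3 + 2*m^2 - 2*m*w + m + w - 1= 2*m^2 + m*(4 - 2*w) + 2*w - 6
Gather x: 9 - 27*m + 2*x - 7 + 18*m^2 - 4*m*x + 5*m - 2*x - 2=18*m^2 - 4*m*x - 22*m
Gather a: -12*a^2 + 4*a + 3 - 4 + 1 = -12*a^2 + 4*a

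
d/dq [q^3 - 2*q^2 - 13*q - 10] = 3*q^2 - 4*q - 13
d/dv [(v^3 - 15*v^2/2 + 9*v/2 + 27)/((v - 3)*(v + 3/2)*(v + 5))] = 11/(v^2 + 10*v + 25)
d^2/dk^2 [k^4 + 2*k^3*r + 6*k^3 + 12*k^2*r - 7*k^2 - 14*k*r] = 12*k^2 + 12*k*r + 36*k + 24*r - 14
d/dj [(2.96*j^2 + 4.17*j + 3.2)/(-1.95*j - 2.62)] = (-5.772*j^2 - 15.5104*j - 4.6854)/(3.8025*j^2 + 10.218*j + 6.8644)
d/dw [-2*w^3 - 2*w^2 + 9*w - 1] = -6*w^2 - 4*w + 9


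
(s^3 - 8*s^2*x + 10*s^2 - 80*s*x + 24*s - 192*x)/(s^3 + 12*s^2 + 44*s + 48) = (s - 8*x)/(s + 2)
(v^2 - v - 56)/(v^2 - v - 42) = (-v^2 + v + 56)/(-v^2 + v + 42)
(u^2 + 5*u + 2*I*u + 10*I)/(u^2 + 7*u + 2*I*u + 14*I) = (u + 5)/(u + 7)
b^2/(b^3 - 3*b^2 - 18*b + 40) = b^2/(b^3 - 3*b^2 - 18*b + 40)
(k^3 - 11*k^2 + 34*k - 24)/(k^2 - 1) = (k^2 - 10*k + 24)/(k + 1)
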